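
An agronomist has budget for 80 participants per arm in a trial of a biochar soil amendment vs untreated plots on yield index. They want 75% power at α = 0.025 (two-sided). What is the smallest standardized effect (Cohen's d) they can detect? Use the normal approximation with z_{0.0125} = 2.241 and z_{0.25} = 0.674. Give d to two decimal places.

For two independent groups of n = 80 each: d_min = (z_{α/2} + z_β)·√(2/n).
z-sum = 2.241 + 0.674 = 2.915.
d_min = 2.915 × √(2/80) = 2.915 × 0.1581 = 0.461.

d_min ≈ 0.46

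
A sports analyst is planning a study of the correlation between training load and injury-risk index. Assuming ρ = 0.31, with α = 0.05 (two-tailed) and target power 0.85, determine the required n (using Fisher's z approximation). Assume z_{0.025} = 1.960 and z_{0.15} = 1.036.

Fisher's z: C = ½·ln((1+r)/(1−r)) = ½·ln(1.8986) = 0.3205.
n = ((z_{α/2} + z_β)/C)² + 3.
(1.960 + 1.036) / 0.3205 = 2.996 / 0.3205 = 9.348.
n = 9.348² + 3 = 87.38 + 3 = 90.4.
Round up.

n = 91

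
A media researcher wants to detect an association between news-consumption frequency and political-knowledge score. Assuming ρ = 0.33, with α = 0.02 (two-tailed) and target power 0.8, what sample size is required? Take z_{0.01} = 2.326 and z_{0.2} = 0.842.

Fisher's z: C = ½·ln((1+r)/(1−r)) = ½·ln(1.9851) = 0.3428.
n = ((z_{α/2} + z_β)/C)² + 3.
(2.326 + 0.842) / 0.3428 = 3.168 / 0.3428 = 9.242.
n = 9.242² + 3 = 85.41 + 3 = 88.4.
Round up.

n = 89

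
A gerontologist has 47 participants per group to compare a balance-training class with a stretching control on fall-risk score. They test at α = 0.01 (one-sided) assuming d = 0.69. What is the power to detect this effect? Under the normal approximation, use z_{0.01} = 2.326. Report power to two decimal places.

power ≈ 0.85

For two equal groups, power = Φ(d·√(n/2) − z_{α}).
d·√(n/2) = 0.69 × √(47/2) = 0.69 × 4.848 = 3.345.
z_β = 3.345 − 2.326 = 1.019.
Power = Φ(1.019) = 0.846.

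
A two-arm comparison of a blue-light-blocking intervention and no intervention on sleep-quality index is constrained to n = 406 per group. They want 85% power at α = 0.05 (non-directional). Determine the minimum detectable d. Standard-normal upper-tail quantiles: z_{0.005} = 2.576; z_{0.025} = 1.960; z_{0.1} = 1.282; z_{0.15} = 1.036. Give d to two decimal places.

For two independent groups of n = 406 each: d_min = (z_{α/2} + z_β)·√(2/n).
z-sum = 1.960 + 1.036 = 2.996.
d_min = 2.996 × √(2/406) = 2.996 × 0.0702 = 0.210.

d_min ≈ 0.21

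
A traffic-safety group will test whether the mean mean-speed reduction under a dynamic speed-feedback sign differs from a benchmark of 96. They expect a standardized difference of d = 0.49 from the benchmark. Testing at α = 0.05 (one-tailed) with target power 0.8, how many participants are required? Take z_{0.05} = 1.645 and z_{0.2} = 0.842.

n = 26

For a one-sample test: n = ((z_{α} + z_β) / d)².
z_{α} + z_β = 1.645 + 0.842 = 2.487.
n = (2.487 / 0.49)² = 5.076² = 25.76.
Round up.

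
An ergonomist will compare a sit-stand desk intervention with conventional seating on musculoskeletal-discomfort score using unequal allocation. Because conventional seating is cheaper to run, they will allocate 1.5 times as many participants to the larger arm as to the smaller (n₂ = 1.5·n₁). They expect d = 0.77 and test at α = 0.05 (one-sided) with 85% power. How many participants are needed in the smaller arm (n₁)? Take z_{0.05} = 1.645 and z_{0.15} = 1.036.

n₁ = 21

With allocation ratio k = n₂/n₁ = 1.5, Var(x̄₁−x̄₂) = σ²(1/n₁ + 1/(k·n₁)) = σ²·(k+1)/(k·n₁).
So n₁ = (1 + 1/k)·((z_{α} + z_β)/d)² = 1.667 × (2.681/0.77)².
n₁ = 1.667 × 12.12 = 20.2.
Round up: n₁ = 21, giving n₂ = ⌈1.5 × 21⌉ = ⌈31.5⌉ = 32.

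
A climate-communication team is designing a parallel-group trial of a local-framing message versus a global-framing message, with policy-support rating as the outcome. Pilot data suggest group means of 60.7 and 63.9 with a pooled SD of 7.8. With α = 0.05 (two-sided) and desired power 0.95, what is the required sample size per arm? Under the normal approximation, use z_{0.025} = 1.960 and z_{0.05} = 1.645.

Cohen's d = |M₁ − M₂| / SD_pooled = |60.7 − 63.9| / 7.8 = 3.2 / 7.8 = 0.410.
For two independent groups with equal n: n = 2·((z_{α/2} + z_β) / d)².
z_{α/2} + z_β = 1.960 + 1.645 = 3.605.
n = 2 × (3.605 / 0.410)² = 2 × 8.793² = 2 × 77.31 = 154.6.
Round up to the next whole participant.

n = 155 per group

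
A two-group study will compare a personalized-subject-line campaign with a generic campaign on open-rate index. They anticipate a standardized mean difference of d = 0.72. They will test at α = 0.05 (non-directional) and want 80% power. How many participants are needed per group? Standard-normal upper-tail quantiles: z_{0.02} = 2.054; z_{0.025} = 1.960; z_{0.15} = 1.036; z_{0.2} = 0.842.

For two independent groups with equal n: n = 2·((z_{α/2} + z_β) / d)².
z_{α/2} + z_β = 1.960 + 0.842 = 2.802.
n = 2 × (2.802 / 0.72)² = 2 × 3.892² = 2 × 15.15 = 30.3.
Round up to the next whole participant.

n = 31 per group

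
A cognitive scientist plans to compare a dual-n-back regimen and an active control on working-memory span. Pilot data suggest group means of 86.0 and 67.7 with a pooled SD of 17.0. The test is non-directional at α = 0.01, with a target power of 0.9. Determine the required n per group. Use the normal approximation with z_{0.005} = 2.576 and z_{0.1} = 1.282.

n = 26 per group

Cohen's d = |M₁ − M₂| / SD_pooled = |86.0 − 67.7| / 17.0 = 18.3 / 17.0 = 1.076.
For two independent groups with equal n: n = 2·((z_{α/2} + z_β) / d)².
z_{α/2} + z_β = 2.576 + 1.282 = 3.858.
n = 2 × (3.858 / 1.076)² = 2 × 3.586² = 2 × 12.86 = 25.7.
Round up to the next whole participant.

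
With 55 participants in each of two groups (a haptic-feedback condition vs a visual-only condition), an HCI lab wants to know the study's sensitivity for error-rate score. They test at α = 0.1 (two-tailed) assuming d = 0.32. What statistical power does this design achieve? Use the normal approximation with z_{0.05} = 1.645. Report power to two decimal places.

For two equal groups, power = Φ(d·√(n/2) − z_{α/2}).
d·√(n/2) = 0.32 × √(55/2) = 0.32 × 5.244 = 1.678.
z_β = 1.678 − 1.645 = 0.033.
Power = Φ(0.033) = 0.513.

power ≈ 0.51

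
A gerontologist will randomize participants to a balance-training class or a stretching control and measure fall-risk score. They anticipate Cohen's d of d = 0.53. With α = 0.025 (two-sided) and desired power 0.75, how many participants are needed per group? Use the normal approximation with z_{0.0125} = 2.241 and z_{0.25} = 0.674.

n = 61 per group

For two independent groups with equal n: n = 2·((z_{α/2} + z_β) / d)².
z_{α/2} + z_β = 2.241 + 0.674 = 2.915.
n = 2 × (2.915 / 0.53)² = 2 × 5.500² = 2 × 30.25 = 60.5.
Round up to the next whole participant.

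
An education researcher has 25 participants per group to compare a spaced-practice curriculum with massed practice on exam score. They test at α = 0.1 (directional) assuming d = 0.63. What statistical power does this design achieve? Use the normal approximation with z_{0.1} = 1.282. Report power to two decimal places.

For two equal groups, power = Φ(d·√(n/2) − z_{α}).
d·√(n/2) = 0.63 × √(25/2) = 0.63 × 3.536 = 2.227.
z_β = 2.227 − 1.282 = 0.945.
Power = Φ(0.945) = 0.828.

power ≈ 0.83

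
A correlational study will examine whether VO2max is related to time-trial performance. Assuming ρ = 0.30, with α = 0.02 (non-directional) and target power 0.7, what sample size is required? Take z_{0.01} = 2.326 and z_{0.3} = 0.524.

Fisher's z: C = ½·ln((1+r)/(1−r)) = ½·ln(1.8571) = 0.3095.
n = ((z_{α/2} + z_β)/C)² + 3.
(2.326 + 0.524) / 0.3095 = 2.850 / 0.3095 = 9.208.
n = 9.208² + 3 = 84.79 + 3 = 87.8.
Round up.

n = 88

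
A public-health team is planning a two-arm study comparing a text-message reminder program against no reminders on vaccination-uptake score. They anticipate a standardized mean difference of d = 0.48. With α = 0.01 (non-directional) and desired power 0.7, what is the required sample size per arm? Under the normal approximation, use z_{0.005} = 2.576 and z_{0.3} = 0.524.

n = 84 per group

For two independent groups with equal n: n = 2·((z_{α/2} + z_β) / d)².
z_{α/2} + z_β = 2.576 + 0.524 = 3.100.
n = 2 × (3.100 / 0.48)² = 2 × 6.458² = 2 × 41.71 = 83.4.
Round up to the next whole participant.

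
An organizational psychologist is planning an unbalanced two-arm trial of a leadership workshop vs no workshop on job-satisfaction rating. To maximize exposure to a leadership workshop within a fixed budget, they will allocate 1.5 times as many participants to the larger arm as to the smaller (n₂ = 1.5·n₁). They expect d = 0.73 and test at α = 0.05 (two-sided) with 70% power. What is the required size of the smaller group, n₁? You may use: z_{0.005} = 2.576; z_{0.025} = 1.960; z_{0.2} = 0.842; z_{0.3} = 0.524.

n₁ = 20

With allocation ratio k = n₂/n₁ = 1.5, Var(x̄₁−x̄₂) = σ²(1/n₁ + 1/(k·n₁)) = σ²·(k+1)/(k·n₁).
So n₁ = (1 + 1/k)·((z_{α/2} + z_β)/d)² = 1.667 × (2.484/0.73)².
n₁ = 1.667 × 11.58 = 19.3.
Round up: n₁ = 20, giving n₂ = 1.5 × 20 = 30.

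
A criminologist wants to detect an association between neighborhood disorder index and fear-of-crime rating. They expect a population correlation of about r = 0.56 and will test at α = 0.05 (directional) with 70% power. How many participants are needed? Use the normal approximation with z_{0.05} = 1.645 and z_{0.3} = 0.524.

Fisher's z: C = ½·ln((1+r)/(1−r)) = ½·ln(3.5455) = 0.6328.
n = ((z_{α} + z_β)/C)² + 3.
(1.645 + 0.524) / 0.6328 = 2.169 / 0.6328 = 3.428.
n = 3.428² + 3 = 11.75 + 3 = 14.7.
Round up.

n = 15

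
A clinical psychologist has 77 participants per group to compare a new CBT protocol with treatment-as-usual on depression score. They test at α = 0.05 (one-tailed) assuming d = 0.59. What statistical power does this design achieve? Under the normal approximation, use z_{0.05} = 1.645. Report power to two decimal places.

power ≈ 0.98

For two equal groups, power = Φ(d·√(n/2) − z_{α}).
d·√(n/2) = 0.59 × √(77/2) = 0.59 × 6.205 = 3.661.
z_β = 3.661 − 1.645 = 2.016.
Power = Φ(2.016) = 0.978.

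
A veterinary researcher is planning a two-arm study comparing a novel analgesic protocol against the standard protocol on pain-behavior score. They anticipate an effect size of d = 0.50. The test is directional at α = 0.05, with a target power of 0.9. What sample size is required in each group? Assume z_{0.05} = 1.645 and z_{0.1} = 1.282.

For two independent groups with equal n: n = 2·((z_{α} + z_β) / d)².
z_{α} + z_β = 1.645 + 1.282 = 2.927.
n = 2 × (2.927 / 0.50)² = 2 × 5.854² = 2 × 34.27 = 68.5.
Round up to the next whole participant.

n = 69 per group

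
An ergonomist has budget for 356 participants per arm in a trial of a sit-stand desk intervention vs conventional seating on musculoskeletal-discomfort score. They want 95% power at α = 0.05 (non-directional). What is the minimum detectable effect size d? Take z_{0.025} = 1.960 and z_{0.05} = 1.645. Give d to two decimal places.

For two independent groups of n = 356 each: d_min = (z_{α/2} + z_β)·√(2/n).
z-sum = 1.960 + 1.645 = 3.605.
d_min = 3.605 × √(2/356) = 3.605 × 0.0750 = 0.270.

d_min ≈ 0.27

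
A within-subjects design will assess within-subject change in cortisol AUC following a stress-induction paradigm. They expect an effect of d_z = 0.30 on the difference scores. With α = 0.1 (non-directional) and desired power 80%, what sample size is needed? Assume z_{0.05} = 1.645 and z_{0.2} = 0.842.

For a paired (one-sample on differences) test: n = ((z_{α/2} + z_β) / d)².
z_{α/2} + z_β = 1.645 + 0.842 = 2.487.
n = (2.487 / 0.30)² = 8.290² = 68.72.
Round up.

n = 69 pairs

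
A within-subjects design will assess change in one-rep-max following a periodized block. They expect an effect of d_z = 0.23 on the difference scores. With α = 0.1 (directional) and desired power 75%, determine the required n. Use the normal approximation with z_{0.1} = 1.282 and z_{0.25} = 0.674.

n = 73 pairs

For a paired (one-sample on differences) test: n = ((z_{α} + z_β) / d)².
z_{α} + z_β = 1.282 + 0.674 = 1.956.
n = (1.956 / 0.23)² = 8.504² = 72.32.
Round up.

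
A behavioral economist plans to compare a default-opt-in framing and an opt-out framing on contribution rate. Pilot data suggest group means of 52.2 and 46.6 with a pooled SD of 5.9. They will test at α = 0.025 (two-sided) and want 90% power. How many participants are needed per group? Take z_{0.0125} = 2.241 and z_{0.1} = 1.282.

Cohen's d = |M₁ − M₂| / SD_pooled = |52.2 − 46.6| / 5.9 = 5.6 / 5.9 = 0.949.
For two independent groups with equal n: n = 2·((z_{α/2} + z_β) / d)².
z_{α/2} + z_β = 2.241 + 1.282 = 3.523.
n = 2 × (3.523 / 0.949)² = 2 × 3.712² = 2 × 13.78 = 27.6.
Round up to the next whole participant.

n = 28 per group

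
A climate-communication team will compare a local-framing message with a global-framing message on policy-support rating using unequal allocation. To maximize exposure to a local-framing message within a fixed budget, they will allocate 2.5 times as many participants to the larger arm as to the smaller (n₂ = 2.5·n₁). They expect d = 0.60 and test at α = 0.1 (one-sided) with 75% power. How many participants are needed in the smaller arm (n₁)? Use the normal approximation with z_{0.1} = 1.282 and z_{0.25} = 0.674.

n₁ = 15

With allocation ratio k = n₂/n₁ = 2.5, Var(x̄₁−x̄₂) = σ²(1/n₁ + 1/(k·n₁)) = σ²·(k+1)/(k·n₁).
So n₁ = (1 + 1/k)·((z_{α} + z_β)/d)² = 1.400 × (1.956/0.60)².
n₁ = 1.400 × 10.63 = 14.9.
Round up: n₁ = 15, giving n₂ = ⌈2.5 × 15⌉ = ⌈37.5⌉ = 38.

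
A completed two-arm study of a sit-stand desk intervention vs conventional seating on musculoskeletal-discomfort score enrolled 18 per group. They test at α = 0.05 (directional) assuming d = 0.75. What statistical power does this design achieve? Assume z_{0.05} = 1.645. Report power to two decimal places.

power ≈ 0.73

For two equal groups, power = Φ(d·√(n/2) − z_{α}).
d·√(n/2) = 0.75 × √(18/2) = 0.75 × 3.000 = 2.250.
z_β = 2.250 − 1.645 = 0.605.
Power = Φ(0.605) = 0.727.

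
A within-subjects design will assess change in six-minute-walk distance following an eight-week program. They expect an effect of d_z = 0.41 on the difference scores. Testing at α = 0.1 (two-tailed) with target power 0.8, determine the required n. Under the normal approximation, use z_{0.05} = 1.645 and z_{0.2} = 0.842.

For a paired (one-sample on differences) test: n = ((z_{α/2} + z_β) / d)².
z_{α/2} + z_β = 1.645 + 0.842 = 2.487.
n = (2.487 / 0.41)² = 6.066² = 36.79.
Round up.

n = 37 pairs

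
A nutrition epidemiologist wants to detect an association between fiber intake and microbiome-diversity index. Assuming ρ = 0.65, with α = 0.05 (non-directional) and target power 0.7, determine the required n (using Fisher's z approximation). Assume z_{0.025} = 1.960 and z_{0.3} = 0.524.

n = 14

Fisher's z: C = ½·ln((1+r)/(1−r)) = ½·ln(4.7143) = 0.7753.
n = ((z_{α/2} + z_β)/C)² + 3.
(1.960 + 0.524) / 0.7753 = 2.484 / 0.7753 = 3.204.
n = 3.204² + 3 = 10.27 + 3 = 13.3.
Round up.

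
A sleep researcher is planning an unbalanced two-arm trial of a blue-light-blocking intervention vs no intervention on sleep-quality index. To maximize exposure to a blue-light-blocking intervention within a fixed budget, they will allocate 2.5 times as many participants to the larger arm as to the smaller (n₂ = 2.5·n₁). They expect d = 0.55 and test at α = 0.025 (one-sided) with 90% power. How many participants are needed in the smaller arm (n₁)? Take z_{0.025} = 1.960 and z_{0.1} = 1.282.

With allocation ratio k = n₂/n₁ = 2.5, Var(x̄₁−x̄₂) = σ²(1/n₁ + 1/(k·n₁)) = σ²·(k+1)/(k·n₁).
So n₁ = (1 + 1/k)·((z_{α} + z_β)/d)² = 1.400 × (3.242/0.55)².
n₁ = 1.400 × 34.75 = 48.6.
Round up: n₁ = 49, giving n₂ = ⌈2.5 × 49⌉ = ⌈122.5⌉ = 123.

n₁ = 49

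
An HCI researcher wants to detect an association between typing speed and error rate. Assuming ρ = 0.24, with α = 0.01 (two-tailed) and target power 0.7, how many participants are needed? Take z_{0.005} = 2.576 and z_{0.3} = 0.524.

Fisher's z: C = ½·ln((1+r)/(1−r)) = ½·ln(1.6316) = 0.2448.
n = ((z_{α/2} + z_β)/C)² + 3.
(2.576 + 0.524) / 0.2448 = 3.100 / 0.2448 = 12.663.
n = 12.663² + 3 = 160.36 + 3 = 163.4.
Round up.

n = 164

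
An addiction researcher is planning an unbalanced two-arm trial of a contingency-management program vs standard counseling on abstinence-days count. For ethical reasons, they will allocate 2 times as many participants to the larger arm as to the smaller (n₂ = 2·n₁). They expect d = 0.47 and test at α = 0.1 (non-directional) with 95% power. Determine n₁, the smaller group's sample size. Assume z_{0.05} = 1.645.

With allocation ratio k = n₂/n₁ = 2, Var(x̄₁−x̄₂) = σ²(1/n₁ + 1/(k·n₁)) = σ²·(k+1)/(k·n₁).
So n₁ = (1 + 1/k)·((z_{α/2} + z_β)/d)² = 1.500 × (3.290/0.47)².
n₁ = 1.500 × 49.00 = 73.5.
Round up: n₁ = 74, giving n₂ = 2 × 74 = 148.

n₁ = 74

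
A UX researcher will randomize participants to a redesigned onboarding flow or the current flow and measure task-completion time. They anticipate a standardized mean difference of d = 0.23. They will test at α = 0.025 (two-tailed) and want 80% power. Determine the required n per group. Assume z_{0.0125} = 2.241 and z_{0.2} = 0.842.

For two independent groups with equal n: n = 2·((z_{α/2} + z_β) / d)².
z_{α/2} + z_β = 2.241 + 0.842 = 3.083.
n = 2 × (3.083 / 0.23)² = 2 × 13.404² = 2 × 179.68 = 359.4.
Round up to the next whole participant.

n = 360 per group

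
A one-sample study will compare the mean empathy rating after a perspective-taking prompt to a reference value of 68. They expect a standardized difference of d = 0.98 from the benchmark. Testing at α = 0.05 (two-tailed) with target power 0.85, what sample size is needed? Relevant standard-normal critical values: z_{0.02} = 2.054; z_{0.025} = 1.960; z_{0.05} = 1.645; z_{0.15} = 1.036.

n = 10

For a one-sample test: n = ((z_{α/2} + z_β) / d)².
z_{α/2} + z_β = 1.960 + 1.036 = 2.996.
n = (2.996 / 0.98)² = 3.057² = 9.35.
Round up.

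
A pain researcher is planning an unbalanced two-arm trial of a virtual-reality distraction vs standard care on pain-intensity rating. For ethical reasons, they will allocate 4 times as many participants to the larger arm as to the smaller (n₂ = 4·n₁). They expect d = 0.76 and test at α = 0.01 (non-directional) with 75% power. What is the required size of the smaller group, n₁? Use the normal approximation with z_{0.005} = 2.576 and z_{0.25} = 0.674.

With allocation ratio k = n₂/n₁ = 4, Var(x̄₁−x̄₂) = σ²(1/n₁ + 1/(k·n₁)) = σ²·(k+1)/(k·n₁).
So n₁ = (1 + 1/k)·((z_{α/2} + z_β)/d)² = 1.250 × (3.250/0.76)².
n₁ = 1.250 × 18.29 = 22.9.
Round up: n₁ = 23, giving n₂ = 4 × 23 = 92.

n₁ = 23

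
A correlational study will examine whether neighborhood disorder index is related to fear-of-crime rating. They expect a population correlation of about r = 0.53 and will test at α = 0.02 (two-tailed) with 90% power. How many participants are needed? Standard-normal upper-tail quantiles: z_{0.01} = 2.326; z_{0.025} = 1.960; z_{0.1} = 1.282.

n = 41

Fisher's z: C = ½·ln((1+r)/(1−r)) = ½·ln(3.2553) = 0.5901.
n = ((z_{α/2} + z_β)/C)² + 3.
(2.326 + 1.282) / 0.5901 = 3.608 / 0.5901 = 6.114.
n = 6.114² + 3 = 37.38 + 3 = 40.4.
Round up.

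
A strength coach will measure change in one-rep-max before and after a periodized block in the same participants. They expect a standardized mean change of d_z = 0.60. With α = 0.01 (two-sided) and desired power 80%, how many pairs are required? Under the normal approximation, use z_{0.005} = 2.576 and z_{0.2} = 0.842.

n = 33 pairs

For a paired (one-sample on differences) test: n = ((z_{α/2} + z_β) / d)².
z_{α/2} + z_β = 2.576 + 0.842 = 3.418.
n = (3.418 / 0.60)² = 5.697² = 32.45.
Round up.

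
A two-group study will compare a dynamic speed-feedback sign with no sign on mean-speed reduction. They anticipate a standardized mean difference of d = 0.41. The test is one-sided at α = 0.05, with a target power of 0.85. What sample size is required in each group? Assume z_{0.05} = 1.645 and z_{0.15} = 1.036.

n = 86 per group

For two independent groups with equal n: n = 2·((z_{α} + z_β) / d)².
z_{α} + z_β = 1.645 + 1.036 = 2.681.
n = 2 × (2.681 / 0.41)² = 2 × 6.539² = 2 × 42.76 = 85.5.
Round up to the next whole participant.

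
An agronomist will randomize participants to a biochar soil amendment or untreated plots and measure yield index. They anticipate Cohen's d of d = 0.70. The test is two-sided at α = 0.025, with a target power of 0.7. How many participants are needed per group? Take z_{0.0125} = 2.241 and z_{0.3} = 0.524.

n = 32 per group

For two independent groups with equal n: n = 2·((z_{α/2} + z_β) / d)².
z_{α/2} + z_β = 2.241 + 0.524 = 2.765.
n = 2 × (2.765 / 0.70)² = 2 × 3.950² = 2 × 15.60 = 31.2.
Round up to the next whole participant.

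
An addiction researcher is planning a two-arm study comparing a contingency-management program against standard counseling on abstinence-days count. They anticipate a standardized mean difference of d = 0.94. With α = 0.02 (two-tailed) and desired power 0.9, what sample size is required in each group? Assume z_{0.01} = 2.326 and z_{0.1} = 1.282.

n = 30 per group

For two independent groups with equal n: n = 2·((z_{α/2} + z_β) / d)².
z_{α/2} + z_β = 2.326 + 1.282 = 3.608.
n = 2 × (3.608 / 0.94)² = 2 × 3.838² = 2 × 14.73 = 29.5.
Round up to the next whole participant.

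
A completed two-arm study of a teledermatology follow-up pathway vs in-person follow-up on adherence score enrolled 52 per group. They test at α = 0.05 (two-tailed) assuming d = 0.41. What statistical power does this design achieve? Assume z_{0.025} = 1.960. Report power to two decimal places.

power ≈ 0.55

For two equal groups, power = Φ(d·√(n/2) − z_{α/2}).
d·√(n/2) = 0.41 × √(52/2) = 0.41 × 5.099 = 2.091.
z_β = 2.091 − 1.960 = 0.131.
Power = Φ(0.131) = 0.552.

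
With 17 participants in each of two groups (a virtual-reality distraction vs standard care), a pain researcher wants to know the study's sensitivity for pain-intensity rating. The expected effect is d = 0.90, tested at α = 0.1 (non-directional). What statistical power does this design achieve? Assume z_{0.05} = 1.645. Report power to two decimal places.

For two equal groups, power = Φ(d·√(n/2) − z_{α/2}).
d·√(n/2) = 0.90 × √(17/2) = 0.90 × 2.915 = 2.624.
z_β = 2.624 − 1.645 = 0.979.
Power = Φ(0.979) = 0.836.

power ≈ 0.84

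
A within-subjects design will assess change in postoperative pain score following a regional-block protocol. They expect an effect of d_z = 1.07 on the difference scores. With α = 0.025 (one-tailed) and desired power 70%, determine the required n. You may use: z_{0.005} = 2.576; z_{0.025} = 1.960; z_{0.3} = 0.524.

For a paired (one-sample on differences) test: n = ((z_{α} + z_β) / d)².
z_{α} + z_β = 1.960 + 0.524 = 2.484.
n = (2.484 / 1.07)² = 2.321² = 5.39.
Round up.

n = 6 pairs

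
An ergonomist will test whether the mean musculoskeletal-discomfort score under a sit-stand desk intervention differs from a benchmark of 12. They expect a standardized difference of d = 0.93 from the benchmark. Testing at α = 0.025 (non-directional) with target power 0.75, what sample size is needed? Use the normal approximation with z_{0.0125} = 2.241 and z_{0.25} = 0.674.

n = 10

For a one-sample test: n = ((z_{α/2} + z_β) / d)².
z_{α/2} + z_β = 2.241 + 0.674 = 2.915.
n = (2.915 / 0.93)² = 3.134² = 9.82.
Round up.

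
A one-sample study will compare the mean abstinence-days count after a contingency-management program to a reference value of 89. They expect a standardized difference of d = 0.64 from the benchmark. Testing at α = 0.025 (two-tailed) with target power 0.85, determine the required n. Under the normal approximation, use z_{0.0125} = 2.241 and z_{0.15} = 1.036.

n = 27

For a one-sample test: n = ((z_{α/2} + z_β) / d)².
z_{α/2} + z_β = 2.241 + 1.036 = 3.277.
n = (3.277 / 0.64)² = 5.120² = 26.22.
Round up.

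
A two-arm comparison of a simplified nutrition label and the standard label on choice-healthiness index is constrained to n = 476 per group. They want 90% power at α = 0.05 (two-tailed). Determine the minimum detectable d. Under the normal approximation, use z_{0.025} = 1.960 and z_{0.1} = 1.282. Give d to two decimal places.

d_min ≈ 0.21

For two independent groups of n = 476 each: d_min = (z_{α/2} + z_β)·√(2/n).
z-sum = 1.960 + 1.282 = 3.242.
d_min = 3.242 × √(2/476) = 3.242 × 0.0648 = 0.210.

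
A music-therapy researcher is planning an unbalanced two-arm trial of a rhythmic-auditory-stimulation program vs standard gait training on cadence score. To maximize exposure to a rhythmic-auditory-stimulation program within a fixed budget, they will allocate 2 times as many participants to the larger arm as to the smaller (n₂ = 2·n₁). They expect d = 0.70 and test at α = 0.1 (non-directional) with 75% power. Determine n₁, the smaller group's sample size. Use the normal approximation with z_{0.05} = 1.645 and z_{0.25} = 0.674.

With allocation ratio k = n₂/n₁ = 2, Var(x̄₁−x̄₂) = σ²(1/n₁ + 1/(k·n₁)) = σ²·(k+1)/(k·n₁).
So n₁ = (1 + 1/k)·((z_{α/2} + z_β)/d)² = 1.500 × (2.319/0.70)².
n₁ = 1.500 × 10.98 = 16.5.
Round up: n₁ = 17, giving n₂ = 2 × 17 = 34.

n₁ = 17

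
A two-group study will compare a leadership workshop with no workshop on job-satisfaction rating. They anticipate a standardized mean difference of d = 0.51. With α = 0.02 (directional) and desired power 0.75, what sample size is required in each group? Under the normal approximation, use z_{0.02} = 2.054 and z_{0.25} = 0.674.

For two independent groups with equal n: n = 2·((z_{α} + z_β) / d)².
z_{α} + z_β = 2.054 + 0.674 = 2.728.
n = 2 × (2.728 / 0.51)² = 2 × 5.349² = 2 × 28.61 = 57.2.
Round up to the next whole participant.

n = 58 per group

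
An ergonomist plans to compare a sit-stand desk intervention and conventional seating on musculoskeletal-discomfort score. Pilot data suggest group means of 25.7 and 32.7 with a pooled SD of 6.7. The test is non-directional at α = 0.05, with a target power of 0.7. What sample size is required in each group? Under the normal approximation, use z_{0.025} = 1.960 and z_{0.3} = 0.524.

Cohen's d = |M₁ − M₂| / SD_pooled = |25.7 − 32.7| / 6.7 = 7.0 / 6.7 = 1.045.
For two independent groups with equal n: n = 2·((z_{α/2} + z_β) / d)².
z_{α/2} + z_β = 1.960 + 0.524 = 2.484.
n = 2 × (2.484 / 1.045)² = 2 × 2.377² = 2 × 5.65 = 11.3.
Round up to the next whole participant.

n = 12 per group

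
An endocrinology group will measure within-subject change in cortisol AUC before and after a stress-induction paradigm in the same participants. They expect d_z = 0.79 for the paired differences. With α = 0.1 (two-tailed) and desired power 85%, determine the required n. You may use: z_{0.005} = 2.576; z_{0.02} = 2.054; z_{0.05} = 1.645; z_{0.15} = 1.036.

For a paired (one-sample on differences) test: n = ((z_{α/2} + z_β) / d)².
z_{α/2} + z_β = 1.645 + 1.036 = 2.681.
n = (2.681 / 0.79)² = 3.394² = 11.52.
Round up.

n = 12 pairs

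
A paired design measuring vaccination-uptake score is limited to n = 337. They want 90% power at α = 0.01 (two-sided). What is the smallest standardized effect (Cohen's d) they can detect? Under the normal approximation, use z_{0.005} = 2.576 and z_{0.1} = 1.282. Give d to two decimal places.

For a single sample (or paired design) of n = 337: d_min = (z_{α/2} + z_β)/√n.
z-sum = 2.576 + 1.282 = 3.858.
d_min = 3.858 / √337 = 3.858 / 18.358 = 0.210.

d_min ≈ 0.21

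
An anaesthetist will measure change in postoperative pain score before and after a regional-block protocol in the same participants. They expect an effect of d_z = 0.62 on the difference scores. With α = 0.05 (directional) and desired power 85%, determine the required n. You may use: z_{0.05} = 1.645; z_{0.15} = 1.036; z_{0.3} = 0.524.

For a paired (one-sample on differences) test: n = ((z_{α} + z_β) / d)².
z_{α} + z_β = 1.645 + 1.036 = 2.681.
n = (2.681 / 0.62)² = 4.324² = 18.70.
Round up.

n = 19 pairs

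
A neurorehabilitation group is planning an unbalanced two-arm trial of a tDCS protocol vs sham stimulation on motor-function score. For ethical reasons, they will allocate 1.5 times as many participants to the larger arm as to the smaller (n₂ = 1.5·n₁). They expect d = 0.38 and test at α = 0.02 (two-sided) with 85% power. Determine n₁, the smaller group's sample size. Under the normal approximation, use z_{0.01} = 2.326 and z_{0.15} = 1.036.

n₁ = 131

With allocation ratio k = n₂/n₁ = 1.5, Var(x̄₁−x̄₂) = σ²(1/n₁ + 1/(k·n₁)) = σ²·(k+1)/(k·n₁).
So n₁ = (1 + 1/k)·((z_{α/2} + z_β)/d)² = 1.667 × (3.362/0.38)².
n₁ = 1.667 × 78.28 = 130.5.
Round up: n₁ = 131, giving n₂ = ⌈1.5 × 131⌉ = ⌈196.5⌉ = 197.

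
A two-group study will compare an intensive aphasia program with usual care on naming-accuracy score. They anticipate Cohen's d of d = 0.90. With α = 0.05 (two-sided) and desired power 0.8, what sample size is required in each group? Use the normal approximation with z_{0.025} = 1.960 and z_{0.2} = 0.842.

n = 20 per group

For two independent groups with equal n: n = 2·((z_{α/2} + z_β) / d)².
z_{α/2} + z_β = 1.960 + 0.842 = 2.802.
n = 2 × (2.802 / 0.90)² = 2 × 3.113² = 2 × 9.69 = 19.4.
Round up to the next whole participant.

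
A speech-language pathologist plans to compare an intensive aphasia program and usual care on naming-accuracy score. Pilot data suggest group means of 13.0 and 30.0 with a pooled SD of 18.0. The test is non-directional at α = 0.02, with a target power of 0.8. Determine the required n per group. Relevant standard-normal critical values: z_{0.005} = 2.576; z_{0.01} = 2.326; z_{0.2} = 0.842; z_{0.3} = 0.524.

Cohen's d = |M₁ − M₂| / SD_pooled = |13.0 − 30.0| / 18.0 = 17.0 / 18.0 = 0.944.
For two independent groups with equal n: n = 2·((z_{α/2} + z_β) / d)².
z_{α/2} + z_β = 2.326 + 0.842 = 3.168.
n = 2 × (3.168 / 0.944)² = 2 × 3.356² = 2 × 11.26 = 22.5.
Round up to the next whole participant.

n = 23 per group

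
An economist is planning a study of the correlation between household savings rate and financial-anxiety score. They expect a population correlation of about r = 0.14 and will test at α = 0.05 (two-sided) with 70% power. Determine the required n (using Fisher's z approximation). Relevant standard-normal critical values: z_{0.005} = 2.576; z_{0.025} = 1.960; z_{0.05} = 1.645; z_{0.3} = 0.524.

Fisher's z: C = ½·ln((1+r)/(1−r)) = ½·ln(1.3256) = 0.1409.
n = ((z_{α/2} + z_β)/C)² + 3.
(1.960 + 0.524) / 0.1409 = 2.484 / 0.1409 = 17.630.
n = 17.630² + 3 = 310.80 + 3 = 313.8.
Round up.

n = 314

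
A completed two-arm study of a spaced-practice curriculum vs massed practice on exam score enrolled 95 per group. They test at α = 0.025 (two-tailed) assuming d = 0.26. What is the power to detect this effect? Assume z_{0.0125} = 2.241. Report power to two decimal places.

power ≈ 0.33

For two equal groups, power = Φ(d·√(n/2) − z_{α/2}).
d·√(n/2) = 0.26 × √(95/2) = 0.26 × 6.892 = 1.792.
z_β = 1.792 − 2.241 = -0.449.
Power = Φ(-0.449) = 0.327.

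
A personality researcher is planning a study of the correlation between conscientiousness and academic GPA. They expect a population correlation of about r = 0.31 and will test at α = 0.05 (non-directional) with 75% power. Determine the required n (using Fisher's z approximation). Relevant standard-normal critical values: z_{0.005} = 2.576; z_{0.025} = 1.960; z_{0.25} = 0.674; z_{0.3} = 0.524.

n = 71

Fisher's z: C = ½·ln((1+r)/(1−r)) = ½·ln(1.8986) = 0.3205.
n = ((z_{α/2} + z_β)/C)² + 3.
(1.960 + 0.674) / 0.3205 = 2.634 / 0.3205 = 8.218.
n = 8.218² + 3 = 67.54 + 3 = 70.5.
Round up.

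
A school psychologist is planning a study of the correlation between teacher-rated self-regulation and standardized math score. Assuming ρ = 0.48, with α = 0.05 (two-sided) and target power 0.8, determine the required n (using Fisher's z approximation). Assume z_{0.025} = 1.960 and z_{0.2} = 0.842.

Fisher's z: C = ½·ln((1+r)/(1−r)) = ½·ln(2.8462) = 0.5230.
n = ((z_{α/2} + z_β)/C)² + 3.
(1.960 + 0.842) / 0.5230 = 2.802 / 0.5230 = 5.358.
n = 5.358² + 3 = 28.70 + 3 = 31.7.
Round up.

n = 32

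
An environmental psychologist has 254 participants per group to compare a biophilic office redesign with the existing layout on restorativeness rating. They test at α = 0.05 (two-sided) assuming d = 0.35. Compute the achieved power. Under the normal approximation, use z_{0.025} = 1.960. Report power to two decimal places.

power ≈ 0.98

For two equal groups, power = Φ(d·√(n/2) − z_{α/2}).
d·√(n/2) = 0.35 × √(254/2) = 0.35 × 11.269 = 3.944.
z_β = 3.944 − 1.960 = 1.984.
Power = Φ(1.984) = 0.976.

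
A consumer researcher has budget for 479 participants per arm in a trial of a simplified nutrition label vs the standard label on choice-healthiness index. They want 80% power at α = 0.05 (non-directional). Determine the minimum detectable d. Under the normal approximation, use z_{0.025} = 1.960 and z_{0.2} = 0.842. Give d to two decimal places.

d_min ≈ 0.18

For two independent groups of n = 479 each: d_min = (z_{α/2} + z_β)·√(2/n).
z-sum = 1.960 + 0.842 = 2.802.
d_min = 2.802 × √(2/479) = 2.802 × 0.0646 = 0.181.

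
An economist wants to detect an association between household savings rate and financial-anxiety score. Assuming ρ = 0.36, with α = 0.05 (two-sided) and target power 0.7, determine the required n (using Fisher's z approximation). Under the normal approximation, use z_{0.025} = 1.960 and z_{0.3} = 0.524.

Fisher's z: C = ½·ln((1+r)/(1−r)) = ½·ln(2.1250) = 0.3769.
n = ((z_{α/2} + z_β)/C)² + 3.
(1.960 + 0.524) / 0.3769 = 2.484 / 0.3769 = 6.591.
n = 6.591² + 3 = 43.44 + 3 = 46.4.
Round up.

n = 47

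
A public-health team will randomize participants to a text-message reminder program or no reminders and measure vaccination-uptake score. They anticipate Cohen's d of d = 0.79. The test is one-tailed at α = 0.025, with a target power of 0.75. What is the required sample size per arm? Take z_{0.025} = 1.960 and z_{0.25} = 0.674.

n = 23 per group

For two independent groups with equal n: n = 2·((z_{α} + z_β) / d)².
z_{α} + z_β = 1.960 + 0.674 = 2.634.
n = 2 × (2.634 / 0.79)² = 2 × 3.334² = 2 × 11.12 = 22.2.
Round up to the next whole participant.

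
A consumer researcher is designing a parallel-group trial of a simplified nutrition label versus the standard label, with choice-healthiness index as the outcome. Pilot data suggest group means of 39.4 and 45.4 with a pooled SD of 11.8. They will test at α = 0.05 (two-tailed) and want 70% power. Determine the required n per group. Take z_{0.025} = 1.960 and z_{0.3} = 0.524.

Cohen's d = |M₁ − M₂| / SD_pooled = |39.4 − 45.4| / 11.8 = 6.0 / 11.8 = 0.508.
For two independent groups with equal n: n = 2·((z_{α/2} + z_β) / d)².
z_{α/2} + z_β = 1.960 + 0.524 = 2.484.
n = 2 × (2.484 / 0.508)² = 2 × 4.890² = 2 × 23.91 = 47.8.
Round up to the next whole participant.

n = 48 per group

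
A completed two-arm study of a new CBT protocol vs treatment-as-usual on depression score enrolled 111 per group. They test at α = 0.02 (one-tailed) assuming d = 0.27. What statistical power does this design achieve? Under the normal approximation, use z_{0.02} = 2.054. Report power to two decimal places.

For two equal groups, power = Φ(d·√(n/2) − z_{α}).
d·√(n/2) = 0.27 × √(111/2) = 0.27 × 7.450 = 2.011.
z_β = 2.011 − 2.054 = -0.043.
Power = Φ(-0.043) = 0.483.

power ≈ 0.48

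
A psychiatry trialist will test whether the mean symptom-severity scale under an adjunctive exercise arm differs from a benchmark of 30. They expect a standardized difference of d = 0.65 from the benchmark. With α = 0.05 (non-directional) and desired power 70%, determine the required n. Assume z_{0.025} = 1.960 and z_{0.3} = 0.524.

For a one-sample test: n = ((z_{α/2} + z_β) / d)².
z_{α/2} + z_β = 1.960 + 0.524 = 2.484.
n = (2.484 / 0.65)² = 3.822² = 14.60.
Round up.

n = 15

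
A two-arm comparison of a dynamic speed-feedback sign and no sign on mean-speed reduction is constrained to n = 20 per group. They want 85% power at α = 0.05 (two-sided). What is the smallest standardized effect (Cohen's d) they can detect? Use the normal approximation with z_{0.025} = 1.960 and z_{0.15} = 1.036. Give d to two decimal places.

For two independent groups of n = 20 each: d_min = (z_{α/2} + z_β)·√(2/n).
z-sum = 1.960 + 1.036 = 2.996.
d_min = 2.996 × √(2/20) = 2.996 × 0.3162 = 0.947.

d_min ≈ 0.95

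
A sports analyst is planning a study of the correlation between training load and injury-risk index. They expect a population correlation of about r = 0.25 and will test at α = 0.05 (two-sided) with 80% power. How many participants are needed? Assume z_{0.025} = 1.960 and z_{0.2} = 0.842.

Fisher's z: C = ½·ln((1+r)/(1−r)) = ½·ln(1.6667) = 0.2554.
n = ((z_{α/2} + z_β)/C)² + 3.
(1.960 + 0.842) / 0.2554 = 2.802 / 0.2554 = 10.971.
n = 10.971² + 3 = 120.36 + 3 = 123.4.
Round up.

n = 124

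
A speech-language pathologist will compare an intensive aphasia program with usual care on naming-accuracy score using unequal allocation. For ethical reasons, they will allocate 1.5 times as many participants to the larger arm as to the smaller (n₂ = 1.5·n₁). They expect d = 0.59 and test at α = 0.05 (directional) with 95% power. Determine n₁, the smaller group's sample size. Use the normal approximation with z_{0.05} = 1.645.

n₁ = 52

With allocation ratio k = n₂/n₁ = 1.5, Var(x̄₁−x̄₂) = σ²(1/n₁ + 1/(k·n₁)) = σ²·(k+1)/(k·n₁).
So n₁ = (1 + 1/k)·((z_{α} + z_β)/d)² = 1.667 × (3.290/0.59)².
n₁ = 1.667 × 31.09 = 51.8.
Round up: n₁ = 52, giving n₂ = 1.5 × 52 = 78.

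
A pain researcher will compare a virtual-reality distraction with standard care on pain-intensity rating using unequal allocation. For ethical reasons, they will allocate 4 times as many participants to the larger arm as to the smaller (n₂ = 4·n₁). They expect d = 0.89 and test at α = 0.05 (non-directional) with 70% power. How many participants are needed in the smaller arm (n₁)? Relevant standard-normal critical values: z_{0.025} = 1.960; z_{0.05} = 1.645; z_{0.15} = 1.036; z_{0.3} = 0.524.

With allocation ratio k = n₂/n₁ = 4, Var(x̄₁−x̄₂) = σ²(1/n₁ + 1/(k·n₁)) = σ²·(k+1)/(k·n₁).
So n₁ = (1 + 1/k)·((z_{α/2} + z_β)/d)² = 1.250 × (2.484/0.89)².
n₁ = 1.250 × 7.79 = 9.7.
Round up: n₁ = 10, giving n₂ = 4 × 10 = 40.

n₁ = 10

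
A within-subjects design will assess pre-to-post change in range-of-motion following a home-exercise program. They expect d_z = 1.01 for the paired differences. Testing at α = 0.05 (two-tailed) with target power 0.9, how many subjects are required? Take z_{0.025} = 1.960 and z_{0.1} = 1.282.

n = 11 pairs

For a paired (one-sample on differences) test: n = ((z_{α/2} + z_β) / d)².
z_{α/2} + z_β = 1.960 + 1.282 = 3.242.
n = (3.242 / 1.01)² = 3.210² = 10.30.
Round up.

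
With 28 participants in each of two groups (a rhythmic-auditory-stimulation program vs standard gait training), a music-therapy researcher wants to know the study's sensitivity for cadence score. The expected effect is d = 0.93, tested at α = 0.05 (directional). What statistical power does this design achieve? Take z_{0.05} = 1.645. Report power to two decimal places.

For two equal groups, power = Φ(d·√(n/2) − z_{α}).
d·√(n/2) = 0.93 × √(28/2) = 0.93 × 3.742 = 3.480.
z_β = 3.480 − 1.645 = 1.835.
Power = Φ(1.835) = 0.967.

power ≈ 0.97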